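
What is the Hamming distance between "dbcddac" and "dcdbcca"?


Comparing "dbcddac" and "dcdbcca" position by position:
  Position 0: 'd' vs 'd' => same
  Position 1: 'b' vs 'c' => differ
  Position 2: 'c' vs 'd' => differ
  Position 3: 'd' vs 'b' => differ
  Position 4: 'd' vs 'c' => differ
  Position 5: 'a' vs 'c' => differ
  Position 6: 'c' vs 'a' => differ
Total differences (Hamming distance): 6

6


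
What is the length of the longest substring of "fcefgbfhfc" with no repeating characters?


Input: "fcefgbfhfc"
Sliding window (track last position of each char):
  Position 0 ('f'): window [0,0] length 1 -- new best
  Position 1 ('c'): window [0,1] length 2 -- new best
  Position 2 ('e'): window [0,2] length 3 -- new best
  Position 3 ('f'): repeat (last at 0), move window start to 1
  Position 3 ('f'): window [1,3] length 3
  Position 4 ('g'): window [1,4] length 4 -- new best
  Position 5 ('b'): window [1,5] length 5 -- new best
  Position 6 ('f'): repeat (last at 3), move window start to 4
  Position 6 ('f'): window [4,6] length 3
  Position 7 ('h'): window [4,7] length 4
  Position 8 ('f'): repeat (last at 6), move window start to 7
  Position 8 ('f'): window [7,8] length 2
  Position 9 ('c'): window [7,9] length 3
Longest substring with no repeats: "cefgb" with length 5

5


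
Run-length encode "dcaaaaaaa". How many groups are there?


Input: dcaaaaaaa
Scanning for consecutive runs:
  Group 1: 'd' x 1 (positions 0-0)
  Group 2: 'c' x 1 (positions 1-1)
  Group 3: 'a' x 7 (positions 2-8)
Total groups: 3

3


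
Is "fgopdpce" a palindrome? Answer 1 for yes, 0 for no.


Input: fgopdpce
Reversed: ecpdpogf
  Compare pos 0 ('f') with pos 7 ('e'): MISMATCH
  Compare pos 1 ('g') with pos 6 ('c'): MISMATCH
  Compare pos 2 ('o') with pos 5 ('p'): MISMATCH
  Compare pos 3 ('p') with pos 4 ('d'): MISMATCH
Result: not a palindrome

0


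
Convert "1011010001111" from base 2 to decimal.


Input: "1011010001111" in base 2
Positional expansion:
  Digit '1' (value 1) x 2^12 = 4096
  Digit '0' (value 0) x 2^11 = 0
  Digit '1' (value 1) x 2^10 = 1024
  Digit '1' (value 1) x 2^9 = 512
  Digit '0' (value 0) x 2^8 = 0
  Digit '1' (value 1) x 2^7 = 128
  Digit '0' (value 0) x 2^6 = 0
  Digit '0' (value 0) x 2^5 = 0
  Digit '0' (value 0) x 2^4 = 0
  Digit '1' (value 1) x 2^3 = 8
  Digit '1' (value 1) x 2^2 = 4
  Digit '1' (value 1) x 2^1 = 2
  Digit '1' (value 1) x 2^0 = 1
Sum = 5775

5775


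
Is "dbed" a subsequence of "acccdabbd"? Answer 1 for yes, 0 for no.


Check if "dbed" is a subsequence of "acccdabbd"
Greedy scan:
  Position 0 ('a'): no match needed
  Position 1 ('c'): no match needed
  Position 2 ('c'): no match needed
  Position 3 ('c'): no match needed
  Position 4 ('d'): matches sub[0] = 'd'
  Position 5 ('a'): no match needed
  Position 6 ('b'): matches sub[1] = 'b'
  Position 7 ('b'): no match needed
  Position 8 ('d'): no match needed
Only matched 2/4 characters => not a subsequence

0


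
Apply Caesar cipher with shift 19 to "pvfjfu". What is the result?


Caesar cipher: shift "pvfjfu" by 19
  'p' (pos 15) + 19 = pos 8 = 'i'
  'v' (pos 21) + 19 = pos 14 = 'o'
  'f' (pos 5) + 19 = pos 24 = 'y'
  'j' (pos 9) + 19 = pos 2 = 'c'
  'f' (pos 5) + 19 = pos 24 = 'y'
  'u' (pos 20) + 19 = pos 13 = 'n'
Result: ioycyn

ioycyn


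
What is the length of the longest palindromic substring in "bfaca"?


Input: "bfaca"
Checking substrings for palindromes:
  [2:5] "aca" (len 3) => palindrome
Longest palindromic substring: "aca" with length 3

3


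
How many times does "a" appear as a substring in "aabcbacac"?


Searching for "a" in "aabcbacac"
Scanning each position:
  Position 0: "a" => MATCH
  Position 1: "a" => MATCH
  Position 2: "b" => no
  Position 3: "c" => no
  Position 4: "b" => no
  Position 5: "a" => MATCH
  Position 6: "c" => no
  Position 7: "a" => MATCH
  Position 8: "c" => no
Total occurrences: 4

4


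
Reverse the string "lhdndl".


Input: lhdndl
Reading characters right to left:
  Position 5: 'l'
  Position 4: 'd'
  Position 3: 'n'
  Position 2: 'd'
  Position 1: 'h'
  Position 0: 'l'
Reversed: ldndhl

ldndhl


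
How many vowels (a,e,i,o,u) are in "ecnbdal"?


Input: ecnbdal
Checking each character:
  'e' at position 0: vowel (running total: 1)
  'c' at position 1: consonant
  'n' at position 2: consonant
  'b' at position 3: consonant
  'd' at position 4: consonant
  'a' at position 5: vowel (running total: 2)
  'l' at position 6: consonant
Total vowels: 2

2


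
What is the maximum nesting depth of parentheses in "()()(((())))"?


Input: "()()(((())))"
Tracking depth:
  Position 0 '(': depth becomes 1
  Position 1 ')': depth becomes 0
  Position 2 '(': depth becomes 1
  Position 3 ')': depth becomes 0
  Position 4 '(': depth becomes 1
  Position 5 '(': depth becomes 2
  Position 6 '(': depth becomes 3
  Position 7 '(': depth becomes 4
  Position 8 ')': depth becomes 3
  Position 9 ')': depth becomes 2
  Position 10 ')': depth becomes 1
  Position 11 ')': depth becomes 0
Maximum depth reached: 4

4


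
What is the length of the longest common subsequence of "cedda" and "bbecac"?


LCS of "cedda" and "bbecac"
DP table:
           b    b    e    c    a    c
      0    0    0    0    0    0    0
  c   0    0    0    0    1    1    1
  e   0    0    0    1    1    1    1
  d   0    0    0    1    1    1    1
  d   0    0    0    1    1    1    1
  a   0    0    0    1    1    2    2
LCS length = dp[5][6] = 2

2


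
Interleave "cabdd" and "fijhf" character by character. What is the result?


Interleaving "cabdd" and "fijhf":
  Position 0: 'c' from first, 'f' from second => "cf"
  Position 1: 'a' from first, 'i' from second => "ai"
  Position 2: 'b' from first, 'j' from second => "bj"
  Position 3: 'd' from first, 'h' from second => "dh"
  Position 4: 'd' from first, 'f' from second => "df"
Result: cfaibjdhdf

cfaibjdhdf


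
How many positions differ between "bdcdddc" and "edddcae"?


Comparing "bdcdddc" and "edddcae" position by position:
  Position 0: 'b' vs 'e' => DIFFER
  Position 1: 'd' vs 'd' => same
  Position 2: 'c' vs 'd' => DIFFER
  Position 3: 'd' vs 'd' => same
  Position 4: 'd' vs 'c' => DIFFER
  Position 5: 'd' vs 'a' => DIFFER
  Position 6: 'c' vs 'e' => DIFFER
Positions that differ: 5

5


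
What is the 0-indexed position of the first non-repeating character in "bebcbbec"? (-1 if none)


Input: bebcbbec
Character frequencies:
  'b': 4
  'c': 2
  'e': 2
Scanning left to right for freq == 1:
  Position 0 ('b'): freq=4, skip
  Position 1 ('e'): freq=2, skip
  Position 2 ('b'): freq=4, skip
  Position 3 ('c'): freq=2, skip
  Position 4 ('b'): freq=4, skip
  Position 5 ('b'): freq=4, skip
  Position 6 ('e'): freq=2, skip
  Position 7 ('c'): freq=2, skip
  No unique character found => answer = -1

-1


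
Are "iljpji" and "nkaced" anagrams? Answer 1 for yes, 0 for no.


Strings: "iljpji", "nkaced"
Sorted first:  iijjlp
Sorted second: acdekn
Differ at position 0: 'i' vs 'a' => not anagrams

0


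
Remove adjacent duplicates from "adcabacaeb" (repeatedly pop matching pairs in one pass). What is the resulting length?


Input: adcabacaeb
Stack-based adjacent duplicate removal:
  Read 'a': push. Stack: a
  Read 'd': push. Stack: ad
  Read 'c': push. Stack: adc
  Read 'a': push. Stack: adca
  Read 'b': push. Stack: adcab
  Read 'a': push. Stack: adcaba
  Read 'c': push. Stack: adcabac
  Read 'a': push. Stack: adcabaca
  Read 'e': push. Stack: adcabacae
  Read 'b': push. Stack: adcabacaeb
Final stack: "adcabacaeb" (length 10)

10


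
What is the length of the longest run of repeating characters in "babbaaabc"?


Input: "babbaaabc"
Scanning for longest run:
  Position 1 ('a'): new char, reset run to 1
  Position 2 ('b'): new char, reset run to 1
  Position 3 ('b'): continues run of 'b', length=2
  Position 4 ('a'): new char, reset run to 1
  Position 5 ('a'): continues run of 'a', length=2
  Position 6 ('a'): continues run of 'a', length=3
  Position 7 ('b'): new char, reset run to 1
  Position 8 ('c'): new char, reset run to 1
Longest run: 'a' with length 3

3


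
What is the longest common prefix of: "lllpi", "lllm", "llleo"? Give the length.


Words: lllpi, lllm, llleo
  Position 0: all 'l' => match
  Position 1: all 'l' => match
  Position 2: all 'l' => match
  Position 3: ('p', 'm', 'e') => mismatch, stop
LCP = "lll" (length 3)

3


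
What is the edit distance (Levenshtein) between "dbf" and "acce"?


Computing edit distance: "dbf" -> "acce"
DP table:
           a    c    c    e
      0    1    2    3    4
  d   1    1    2    3    4
  b   2    2    2    3    4
  f   3    3    3    3    4
Edit distance = dp[3][4] = 4

4


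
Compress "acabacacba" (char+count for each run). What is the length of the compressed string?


Input: acabacacba
Runs:
  'a' x 1 => "a1"
  'c' x 1 => "c1"
  'a' x 1 => "a1"
  'b' x 1 => "b1"
  'a' x 1 => "a1"
  'c' x 1 => "c1"
  'a' x 1 => "a1"
  'c' x 1 => "c1"
  'b' x 1 => "b1"
  'a' x 1 => "a1"
Compressed: "a1c1a1b1a1c1a1c1b1a1"
Compressed length: 20

20


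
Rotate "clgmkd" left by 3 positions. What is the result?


Input: "clgmkd", rotate left by 3
First 3 characters: "clg"
Remaining characters: "mkd"
Concatenate remaining + first: "mkd" + "clg" = "mkdclg"

mkdclg


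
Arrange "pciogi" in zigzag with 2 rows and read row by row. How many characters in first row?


Zigzag "pciogi" into 2 rows:
Placing characters:
  'p' => row 0
  'c' => row 1
  'i' => row 0
  'o' => row 1
  'g' => row 0
  'i' => row 1
Rows:
  Row 0: "pig"
  Row 1: "coi"
First row length: 3

3


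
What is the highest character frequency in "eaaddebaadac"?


Input: eaaddebaadac
Character counts:
  'a': 5
  'b': 1
  'c': 1
  'd': 3
  'e': 2
Maximum frequency: 5

5


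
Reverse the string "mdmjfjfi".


Input: mdmjfjfi
Reading characters right to left:
  Position 7: 'i'
  Position 6: 'f'
  Position 5: 'j'
  Position 4: 'f'
  Position 3: 'j'
  Position 2: 'm'
  Position 1: 'd'
  Position 0: 'm'
Reversed: ifjfjmdm

ifjfjmdm


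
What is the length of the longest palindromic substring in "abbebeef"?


Input: "abbebeef"
Checking substrings for palindromes:
  [2:5] "beb" (len 3) => palindrome
  [3:6] "ebe" (len 3) => palindrome
  [1:3] "bb" (len 2) => palindrome
  [5:7] "ee" (len 2) => palindrome
Longest palindromic substring: "beb" with length 3

3


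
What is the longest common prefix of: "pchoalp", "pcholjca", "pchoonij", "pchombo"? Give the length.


Words: pchoalp, pcholjca, pchoonij, pchombo
  Position 0: all 'p' => match
  Position 1: all 'c' => match
  Position 2: all 'h' => match
  Position 3: all 'o' => match
  Position 4: ('a', 'l', 'o', 'm') => mismatch, stop
LCP = "pcho" (length 4)

4


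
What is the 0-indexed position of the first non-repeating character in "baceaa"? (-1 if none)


Input: baceaa
Character frequencies:
  'a': 3
  'b': 1
  'c': 1
  'e': 1
Scanning left to right for freq == 1:
  Position 0 ('b'): unique! => answer = 0

0


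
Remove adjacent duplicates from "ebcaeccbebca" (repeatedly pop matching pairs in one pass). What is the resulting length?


Input: ebcaeccbebca
Stack-based adjacent duplicate removal:
  Read 'e': push. Stack: e
  Read 'b': push. Stack: eb
  Read 'c': push. Stack: ebc
  Read 'a': push. Stack: ebca
  Read 'e': push. Stack: ebcae
  Read 'c': push. Stack: ebcaec
  Read 'c': matches stack top 'c' => pop. Stack: ebcae
  Read 'b': push. Stack: ebcaeb
  Read 'e': push. Stack: ebcaebe
  Read 'b': push. Stack: ebcaebeb
  Read 'c': push. Stack: ebcaebebc
  Read 'a': push. Stack: ebcaebebca
Final stack: "ebcaebebca" (length 10)

10


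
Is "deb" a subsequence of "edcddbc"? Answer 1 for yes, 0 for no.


Check if "deb" is a subsequence of "edcddbc"
Greedy scan:
  Position 0 ('e'): no match needed
  Position 1 ('d'): matches sub[0] = 'd'
  Position 2 ('c'): no match needed
  Position 3 ('d'): no match needed
  Position 4 ('d'): no match needed
  Position 5 ('b'): no match needed
  Position 6 ('c'): no match needed
Only matched 1/3 characters => not a subsequence

0


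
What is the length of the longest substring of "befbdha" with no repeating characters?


Input: "befbdha"
Sliding window (track last position of each char):
  Position 0 ('b'): window [0,0] length 1 -- new best
  Position 1 ('e'): window [0,1] length 2 -- new best
  Position 2 ('f'): window [0,2] length 3 -- new best
  Position 3 ('b'): repeat (last at 0), move window start to 1
  Position 3 ('b'): window [1,3] length 3
  Position 4 ('d'): window [1,4] length 4 -- new best
  Position 5 ('h'): window [1,5] length 5 -- new best
  Position 6 ('a'): window [1,6] length 6 -- new best
Longest substring with no repeats: "efbdha" with length 6

6


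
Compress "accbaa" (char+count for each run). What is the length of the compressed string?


Input: accbaa
Runs:
  'a' x 1 => "a1"
  'c' x 2 => "c2"
  'b' x 1 => "b1"
  'a' x 2 => "a2"
Compressed: "a1c2b1a2"
Compressed length: 8

8


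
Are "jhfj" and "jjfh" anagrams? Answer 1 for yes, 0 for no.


Strings: "jhfj", "jjfh"
Sorted first:  fhjj
Sorted second: fhjj
Sorted forms match => anagrams

1


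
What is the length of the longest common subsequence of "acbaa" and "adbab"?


LCS of "acbaa" and "adbab"
DP table:
           a    d    b    a    b
      0    0    0    0    0    0
  a   0    1    1    1    1    1
  c   0    1    1    1    1    1
  b   0    1    1    2    2    2
  a   0    1    1    2    3    3
  a   0    1    1    2    3    3
LCS length = dp[5][5] = 3

3


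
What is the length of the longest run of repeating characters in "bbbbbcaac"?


Input: "bbbbbcaac"
Scanning for longest run:
  Position 1 ('b'): continues run of 'b', length=2
  Position 2 ('b'): continues run of 'b', length=3
  Position 3 ('b'): continues run of 'b', length=4
  Position 4 ('b'): continues run of 'b', length=5
  Position 5 ('c'): new char, reset run to 1
  Position 6 ('a'): new char, reset run to 1
  Position 7 ('a'): continues run of 'a', length=2
  Position 8 ('c'): new char, reset run to 1
Longest run: 'b' with length 5

5


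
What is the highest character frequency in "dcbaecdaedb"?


Input: dcbaecdaedb
Character counts:
  'a': 2
  'b': 2
  'c': 2
  'd': 3
  'e': 2
Maximum frequency: 3

3


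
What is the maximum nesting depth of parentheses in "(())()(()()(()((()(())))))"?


Input: "(())()(()()(()((()(())))))"
Tracking depth:
  Position 0 '(': depth becomes 1
  Position 1 '(': depth becomes 2
  Position 2 ')': depth becomes 1
  Position 3 ')': depth becomes 0
  Position 4 '(': depth becomes 1
  Position 5 ')': depth becomes 0
  Position 6 '(': depth becomes 1
  Position 7 '(': depth becomes 2
  Position 8 ')': depth becomes 1
  Position 9 '(': depth becomes 2
  Position 10 ')': depth becomes 1
  Position 11 '(': depth becomes 2
  Position 12 '(': depth becomes 3
  Position 13 ')': depth becomes 2
  Position 14 '(': depth becomes 3
  Position 15 '(': depth becomes 4
  Position 16 '(': depth becomes 5
  Position 17 ')': depth becomes 4
  Position 18 '(': depth becomes 5
  Position 19 '(': depth becomes 6
  Position 20 ')': depth becomes 5
  Position 21 ')': depth becomes 4
  Position 22 ')': depth becomes 3
  Position 23 ')': depth becomes 2
  Position 24 ')': depth becomes 1
  Position 25 ')': depth becomes 0
Maximum depth reached: 6

6


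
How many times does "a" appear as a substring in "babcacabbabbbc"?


Searching for "a" in "babcacabbabbbc"
Scanning each position:
  Position 0: "b" => no
  Position 1: "a" => MATCH
  Position 2: "b" => no
  Position 3: "c" => no
  Position 4: "a" => MATCH
  Position 5: "c" => no
  Position 6: "a" => MATCH
  Position 7: "b" => no
  Position 8: "b" => no
  Position 9: "a" => MATCH
  Position 10: "b" => no
  Position 11: "b" => no
  Position 12: "b" => no
  Position 13: "c" => no
Total occurrences: 4

4


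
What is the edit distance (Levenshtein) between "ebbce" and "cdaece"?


Computing edit distance: "ebbce" -> "cdaece"
DP table:
           c    d    a    e    c    e
      0    1    2    3    4    5    6
  e   1    1    2    3    3    4    5
  b   2    2    2    3    4    4    5
  b   3    3    3    3    4    5    5
  c   4    3    4    4    4    4    5
  e   5    4    4    5    4    5    4
Edit distance = dp[5][6] = 4

4


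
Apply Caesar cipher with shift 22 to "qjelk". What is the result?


Caesar cipher: shift "qjelk" by 22
  'q' (pos 16) + 22 = pos 12 = 'm'
  'j' (pos 9) + 22 = pos 5 = 'f'
  'e' (pos 4) + 22 = pos 0 = 'a'
  'l' (pos 11) + 22 = pos 7 = 'h'
  'k' (pos 10) + 22 = pos 6 = 'g'
Result: mfahg

mfahg


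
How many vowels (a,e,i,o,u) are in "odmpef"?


Input: odmpef
Checking each character:
  'o' at position 0: vowel (running total: 1)
  'd' at position 1: consonant
  'm' at position 2: consonant
  'p' at position 3: consonant
  'e' at position 4: vowel (running total: 2)
  'f' at position 5: consonant
Total vowels: 2

2


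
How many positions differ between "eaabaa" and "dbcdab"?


Comparing "eaabaa" and "dbcdab" position by position:
  Position 0: 'e' vs 'd' => DIFFER
  Position 1: 'a' vs 'b' => DIFFER
  Position 2: 'a' vs 'c' => DIFFER
  Position 3: 'b' vs 'd' => DIFFER
  Position 4: 'a' vs 'a' => same
  Position 5: 'a' vs 'b' => DIFFER
Positions that differ: 5

5


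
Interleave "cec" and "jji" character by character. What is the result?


Interleaving "cec" and "jji":
  Position 0: 'c' from first, 'j' from second => "cj"
  Position 1: 'e' from first, 'j' from second => "ej"
  Position 2: 'c' from first, 'i' from second => "ci"
Result: cjejci

cjejci


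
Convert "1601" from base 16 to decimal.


Input: "1601" in base 16
Positional expansion:
  Digit '1' (value 1) x 16^3 = 4096
  Digit '6' (value 6) x 16^2 = 1536
  Digit '0' (value 0) x 16^1 = 0
  Digit '1' (value 1) x 16^0 = 1
Sum = 5633

5633


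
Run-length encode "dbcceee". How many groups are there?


Input: dbcceee
Scanning for consecutive runs:
  Group 1: 'd' x 1 (positions 0-0)
  Group 2: 'b' x 1 (positions 1-1)
  Group 3: 'c' x 2 (positions 2-3)
  Group 4: 'e' x 3 (positions 4-6)
Total groups: 4

4


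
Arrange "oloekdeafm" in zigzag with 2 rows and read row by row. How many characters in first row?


Zigzag "oloekdeafm" into 2 rows:
Placing characters:
  'o' => row 0
  'l' => row 1
  'o' => row 0
  'e' => row 1
  'k' => row 0
  'd' => row 1
  'e' => row 0
  'a' => row 1
  'f' => row 0
  'm' => row 1
Rows:
  Row 0: "ookef"
  Row 1: "ledam"
First row length: 5

5


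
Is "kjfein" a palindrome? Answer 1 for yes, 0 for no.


Input: kjfein
Reversed: niefjk
  Compare pos 0 ('k') with pos 5 ('n'): MISMATCH
  Compare pos 1 ('j') with pos 4 ('i'): MISMATCH
  Compare pos 2 ('f') with pos 3 ('e'): MISMATCH
Result: not a palindrome

0


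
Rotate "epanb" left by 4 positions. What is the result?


Input: "epanb", rotate left by 4
First 4 characters: "epan"
Remaining characters: "b"
Concatenate remaining + first: "b" + "epan" = "bepan"

bepan


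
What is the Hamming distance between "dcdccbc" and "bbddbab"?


Comparing "dcdccbc" and "bbddbab" position by position:
  Position 0: 'd' vs 'b' => differ
  Position 1: 'c' vs 'b' => differ
  Position 2: 'd' vs 'd' => same
  Position 3: 'c' vs 'd' => differ
  Position 4: 'c' vs 'b' => differ
  Position 5: 'b' vs 'a' => differ
  Position 6: 'c' vs 'b' => differ
Total differences (Hamming distance): 6

6


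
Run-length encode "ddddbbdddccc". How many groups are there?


Input: ddddbbdddccc
Scanning for consecutive runs:
  Group 1: 'd' x 4 (positions 0-3)
  Group 2: 'b' x 2 (positions 4-5)
  Group 3: 'd' x 3 (positions 6-8)
  Group 4: 'c' x 3 (positions 9-11)
Total groups: 4

4


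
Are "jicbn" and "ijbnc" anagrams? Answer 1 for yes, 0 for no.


Strings: "jicbn", "ijbnc"
Sorted first:  bcijn
Sorted second: bcijn
Sorted forms match => anagrams

1


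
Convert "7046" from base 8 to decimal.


Input: "7046" in base 8
Positional expansion:
  Digit '7' (value 7) x 8^3 = 3584
  Digit '0' (value 0) x 8^2 = 0
  Digit '4' (value 4) x 8^1 = 32
  Digit '6' (value 6) x 8^0 = 6
Sum = 3622

3622


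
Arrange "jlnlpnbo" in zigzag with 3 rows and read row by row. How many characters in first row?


Zigzag "jlnlpnbo" into 3 rows:
Placing characters:
  'j' => row 0
  'l' => row 1
  'n' => row 2
  'l' => row 1
  'p' => row 0
  'n' => row 1
  'b' => row 2
  'o' => row 1
Rows:
  Row 0: "jp"
  Row 1: "llno"
  Row 2: "nb"
First row length: 2

2


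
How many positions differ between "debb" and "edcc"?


Comparing "debb" and "edcc" position by position:
  Position 0: 'd' vs 'e' => DIFFER
  Position 1: 'e' vs 'd' => DIFFER
  Position 2: 'b' vs 'c' => DIFFER
  Position 3: 'b' vs 'c' => DIFFER
Positions that differ: 4

4


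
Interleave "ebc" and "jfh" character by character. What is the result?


Interleaving "ebc" and "jfh":
  Position 0: 'e' from first, 'j' from second => "ej"
  Position 1: 'b' from first, 'f' from second => "bf"
  Position 2: 'c' from first, 'h' from second => "ch"
Result: ejbfch

ejbfch


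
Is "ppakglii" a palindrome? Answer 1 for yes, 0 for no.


Input: ppakglii
Reversed: iilgkapp
  Compare pos 0 ('p') with pos 7 ('i'): MISMATCH
  Compare pos 1 ('p') with pos 6 ('i'): MISMATCH
  Compare pos 2 ('a') with pos 5 ('l'): MISMATCH
  Compare pos 3 ('k') with pos 4 ('g'): MISMATCH
Result: not a palindrome

0


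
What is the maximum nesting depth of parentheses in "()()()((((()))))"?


Input: "()()()((((()))))"
Tracking depth:
  Position 0 '(': depth becomes 1
  Position 1 ')': depth becomes 0
  Position 2 '(': depth becomes 1
  Position 3 ')': depth becomes 0
  Position 4 '(': depth becomes 1
  Position 5 ')': depth becomes 0
  Position 6 '(': depth becomes 1
  Position 7 '(': depth becomes 2
  Position 8 '(': depth becomes 3
  Position 9 '(': depth becomes 4
  Position 10 '(': depth becomes 5
  Position 11 ')': depth becomes 4
  Position 12 ')': depth becomes 3
  Position 13 ')': depth becomes 2
  Position 14 ')': depth becomes 1
  Position 15 ')': depth becomes 0
Maximum depth reached: 5

5


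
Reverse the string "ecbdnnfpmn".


Input: ecbdnnfpmn
Reading characters right to left:
  Position 9: 'n'
  Position 8: 'm'
  Position 7: 'p'
  Position 6: 'f'
  Position 5: 'n'
  Position 4: 'n'
  Position 3: 'd'
  Position 2: 'b'
  Position 1: 'c'
  Position 0: 'e'
Reversed: nmpfnndbce

nmpfnndbce


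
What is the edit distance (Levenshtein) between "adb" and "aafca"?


Computing edit distance: "adb" -> "aafca"
DP table:
           a    a    f    c    a
      0    1    2    3    4    5
  a   1    0    1    2    3    4
  d   2    1    1    2    3    4
  b   3    2    2    2    3    4
Edit distance = dp[3][5] = 4

4


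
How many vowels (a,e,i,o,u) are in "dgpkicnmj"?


Input: dgpkicnmj
Checking each character:
  'd' at position 0: consonant
  'g' at position 1: consonant
  'p' at position 2: consonant
  'k' at position 3: consonant
  'i' at position 4: vowel (running total: 1)
  'c' at position 5: consonant
  'n' at position 6: consonant
  'm' at position 7: consonant
  'j' at position 8: consonant
Total vowels: 1

1


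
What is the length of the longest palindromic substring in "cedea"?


Input: "cedea"
Checking substrings for palindromes:
  [1:4] "ede" (len 3) => palindrome
Longest palindromic substring: "ede" with length 3

3


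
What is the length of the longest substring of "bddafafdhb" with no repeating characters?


Input: "bddafafdhb"
Sliding window (track last position of each char):
  Position 0 ('b'): window [0,0] length 1 -- new best
  Position 1 ('d'): window [0,1] length 2 -- new best
  Position 2 ('d'): repeat (last at 1), move window start to 2
  Position 2 ('d'): window [2,2] length 1
  Position 3 ('a'): window [2,3] length 2
  Position 4 ('f'): window [2,4] length 3 -- new best
  Position 5 ('a'): repeat (last at 3), move window start to 4
  Position 5 ('a'): window [4,5] length 2
  Position 6 ('f'): repeat (last at 4), move window start to 5
  Position 6 ('f'): window [5,6] length 2
  Position 7 ('d'): window [5,7] length 3
  Position 8 ('h'): window [5,8] length 4 -- new best
  Position 9 ('b'): window [5,9] length 5 -- new best
Longest substring with no repeats: "afdhb" with length 5

5


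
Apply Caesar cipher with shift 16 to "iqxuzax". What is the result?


Caesar cipher: shift "iqxuzax" by 16
  'i' (pos 8) + 16 = pos 24 = 'y'
  'q' (pos 16) + 16 = pos 6 = 'g'
  'x' (pos 23) + 16 = pos 13 = 'n'
  'u' (pos 20) + 16 = pos 10 = 'k'
  'z' (pos 25) + 16 = pos 15 = 'p'
  'a' (pos 0) + 16 = pos 16 = 'q'
  'x' (pos 23) + 16 = pos 13 = 'n'
Result: ygnkpqn

ygnkpqn


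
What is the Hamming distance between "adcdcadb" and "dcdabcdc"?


Comparing "adcdcadb" and "dcdabcdc" position by position:
  Position 0: 'a' vs 'd' => differ
  Position 1: 'd' vs 'c' => differ
  Position 2: 'c' vs 'd' => differ
  Position 3: 'd' vs 'a' => differ
  Position 4: 'c' vs 'b' => differ
  Position 5: 'a' vs 'c' => differ
  Position 6: 'd' vs 'd' => same
  Position 7: 'b' vs 'c' => differ
Total differences (Hamming distance): 7

7


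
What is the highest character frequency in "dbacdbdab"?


Input: dbacdbdab
Character counts:
  'a': 2
  'b': 3
  'c': 1
  'd': 3
Maximum frequency: 3

3


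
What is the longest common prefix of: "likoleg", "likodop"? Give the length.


Words: likoleg, likodop
  Position 0: all 'l' => match
  Position 1: all 'i' => match
  Position 2: all 'k' => match
  Position 3: all 'o' => match
  Position 4: ('l', 'd') => mismatch, stop
LCP = "liko" (length 4)

4


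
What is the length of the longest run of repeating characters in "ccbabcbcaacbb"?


Input: "ccbabcbcaacbb"
Scanning for longest run:
  Position 1 ('c'): continues run of 'c', length=2
  Position 2 ('b'): new char, reset run to 1
  Position 3 ('a'): new char, reset run to 1
  Position 4 ('b'): new char, reset run to 1
  Position 5 ('c'): new char, reset run to 1
  Position 6 ('b'): new char, reset run to 1
  Position 7 ('c'): new char, reset run to 1
  Position 8 ('a'): new char, reset run to 1
  Position 9 ('a'): continues run of 'a', length=2
  Position 10 ('c'): new char, reset run to 1
  Position 11 ('b'): new char, reset run to 1
  Position 12 ('b'): continues run of 'b', length=2
Longest run: 'c' with length 2

2


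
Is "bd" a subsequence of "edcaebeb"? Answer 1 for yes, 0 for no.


Check if "bd" is a subsequence of "edcaebeb"
Greedy scan:
  Position 0 ('e'): no match needed
  Position 1 ('d'): no match needed
  Position 2 ('c'): no match needed
  Position 3 ('a'): no match needed
  Position 4 ('e'): no match needed
  Position 5 ('b'): matches sub[0] = 'b'
  Position 6 ('e'): no match needed
  Position 7 ('b'): no match needed
Only matched 1/2 characters => not a subsequence

0


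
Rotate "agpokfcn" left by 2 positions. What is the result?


Input: "agpokfcn", rotate left by 2
First 2 characters: "ag"
Remaining characters: "pokfcn"
Concatenate remaining + first: "pokfcn" + "ag" = "pokfcnag"

pokfcnag


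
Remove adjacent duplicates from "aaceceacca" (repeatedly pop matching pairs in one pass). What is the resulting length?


Input: aaceceacca
Stack-based adjacent duplicate removal:
  Read 'a': push. Stack: a
  Read 'a': matches stack top 'a' => pop. Stack: (empty)
  Read 'c': push. Stack: c
  Read 'e': push. Stack: ce
  Read 'c': push. Stack: cec
  Read 'e': push. Stack: cece
  Read 'a': push. Stack: cecea
  Read 'c': push. Stack: ceceac
  Read 'c': matches stack top 'c' => pop. Stack: cecea
  Read 'a': matches stack top 'a' => pop. Stack: cece
Final stack: "cece" (length 4)

4


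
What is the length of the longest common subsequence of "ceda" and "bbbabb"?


LCS of "ceda" and "bbbabb"
DP table:
           b    b    b    a    b    b
      0    0    0    0    0    0    0
  c   0    0    0    0    0    0    0
  e   0    0    0    0    0    0    0
  d   0    0    0    0    0    0    0
  a   0    0    0    0    1    1    1
LCS length = dp[4][6] = 1

1


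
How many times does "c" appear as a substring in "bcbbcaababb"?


Searching for "c" in "bcbbcaababb"
Scanning each position:
  Position 0: "b" => no
  Position 1: "c" => MATCH
  Position 2: "b" => no
  Position 3: "b" => no
  Position 4: "c" => MATCH
  Position 5: "a" => no
  Position 6: "a" => no
  Position 7: "b" => no
  Position 8: "a" => no
  Position 9: "b" => no
  Position 10: "b" => no
Total occurrences: 2

2


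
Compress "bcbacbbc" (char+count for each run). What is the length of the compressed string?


Input: bcbacbbc
Runs:
  'b' x 1 => "b1"
  'c' x 1 => "c1"
  'b' x 1 => "b1"
  'a' x 1 => "a1"
  'c' x 1 => "c1"
  'b' x 2 => "b2"
  'c' x 1 => "c1"
Compressed: "b1c1b1a1c1b2c1"
Compressed length: 14

14


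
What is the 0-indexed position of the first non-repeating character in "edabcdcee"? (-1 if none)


Input: edabcdcee
Character frequencies:
  'a': 1
  'b': 1
  'c': 2
  'd': 2
  'e': 3
Scanning left to right for freq == 1:
  Position 0 ('e'): freq=3, skip
  Position 1 ('d'): freq=2, skip
  Position 2 ('a'): unique! => answer = 2

2


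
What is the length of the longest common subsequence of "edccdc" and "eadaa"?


LCS of "edccdc" and "eadaa"
DP table:
           e    a    d    a    a
      0    0    0    0    0    0
  e   0    1    1    1    1    1
  d   0    1    1    2    2    2
  c   0    1    1    2    2    2
  c   0    1    1    2    2    2
  d   0    1    1    2    2    2
  c   0    1    1    2    2    2
LCS length = dp[6][5] = 2

2


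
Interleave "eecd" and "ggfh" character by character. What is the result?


Interleaving "eecd" and "ggfh":
  Position 0: 'e' from first, 'g' from second => "eg"
  Position 1: 'e' from first, 'g' from second => "eg"
  Position 2: 'c' from first, 'f' from second => "cf"
  Position 3: 'd' from first, 'h' from second => "dh"
Result: egegcfdh

egegcfdh


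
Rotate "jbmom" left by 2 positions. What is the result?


Input: "jbmom", rotate left by 2
First 2 characters: "jb"
Remaining characters: "mom"
Concatenate remaining + first: "mom" + "jb" = "momjb"

momjb


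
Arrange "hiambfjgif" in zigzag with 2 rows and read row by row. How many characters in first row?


Zigzag "hiambfjgif" into 2 rows:
Placing characters:
  'h' => row 0
  'i' => row 1
  'a' => row 0
  'm' => row 1
  'b' => row 0
  'f' => row 1
  'j' => row 0
  'g' => row 1
  'i' => row 0
  'f' => row 1
Rows:
  Row 0: "habji"
  Row 1: "imfgf"
First row length: 5

5


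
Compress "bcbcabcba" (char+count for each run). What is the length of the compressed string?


Input: bcbcabcba
Runs:
  'b' x 1 => "b1"
  'c' x 1 => "c1"
  'b' x 1 => "b1"
  'c' x 1 => "c1"
  'a' x 1 => "a1"
  'b' x 1 => "b1"
  'c' x 1 => "c1"
  'b' x 1 => "b1"
  'a' x 1 => "a1"
Compressed: "b1c1b1c1a1b1c1b1a1"
Compressed length: 18

18


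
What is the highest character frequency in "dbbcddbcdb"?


Input: dbbcddbcdb
Character counts:
  'b': 4
  'c': 2
  'd': 4
Maximum frequency: 4

4


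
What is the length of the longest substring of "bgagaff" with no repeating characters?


Input: "bgagaff"
Sliding window (track last position of each char):
  Position 0 ('b'): window [0,0] length 1 -- new best
  Position 1 ('g'): window [0,1] length 2 -- new best
  Position 2 ('a'): window [0,2] length 3 -- new best
  Position 3 ('g'): repeat (last at 1), move window start to 2
  Position 3 ('g'): window [2,3] length 2
  Position 4 ('a'): repeat (last at 2), move window start to 3
  Position 4 ('a'): window [3,4] length 2
  Position 5 ('f'): window [3,5] length 3
  Position 6 ('f'): repeat (last at 5), move window start to 6
  Position 6 ('f'): window [6,6] length 1
Longest substring with no repeats: "bga" with length 3

3


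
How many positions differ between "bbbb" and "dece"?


Comparing "bbbb" and "dece" position by position:
  Position 0: 'b' vs 'd' => DIFFER
  Position 1: 'b' vs 'e' => DIFFER
  Position 2: 'b' vs 'c' => DIFFER
  Position 3: 'b' vs 'e' => DIFFER
Positions that differ: 4

4


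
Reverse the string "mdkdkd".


Input: mdkdkd
Reading characters right to left:
  Position 5: 'd'
  Position 4: 'k'
  Position 3: 'd'
  Position 2: 'k'
  Position 1: 'd'
  Position 0: 'm'
Reversed: dkdkdm

dkdkdm


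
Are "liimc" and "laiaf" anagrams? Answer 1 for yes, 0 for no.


Strings: "liimc", "laiaf"
Sorted first:  ciilm
Sorted second: aafil
Differ at position 0: 'c' vs 'a' => not anagrams

0


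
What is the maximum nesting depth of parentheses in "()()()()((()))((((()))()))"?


Input: "()()()()((()))((((()))()))"
Tracking depth:
  Position 0 '(': depth becomes 1
  Position 1 ')': depth becomes 0
  Position 2 '(': depth becomes 1
  Position 3 ')': depth becomes 0
  Position 4 '(': depth becomes 1
  Position 5 ')': depth becomes 0
  Position 6 '(': depth becomes 1
  Position 7 ')': depth becomes 0
  Position 8 '(': depth becomes 1
  Position 9 '(': depth becomes 2
  Position 10 '(': depth becomes 3
  Position 11 ')': depth becomes 2
  Position 12 ')': depth becomes 1
  Position 13 ')': depth becomes 0
  Position 14 '(': depth becomes 1
  Position 15 '(': depth becomes 2
  Position 16 '(': depth becomes 3
  Position 17 '(': depth becomes 4
  Position 18 '(': depth becomes 5
  Position 19 ')': depth becomes 4
  Position 20 ')': depth becomes 3
  Position 21 ')': depth becomes 2
  Position 22 '(': depth becomes 3
  Position 23 ')': depth becomes 2
  Position 24 ')': depth becomes 1
  Position 25 ')': depth becomes 0
Maximum depth reached: 5

5


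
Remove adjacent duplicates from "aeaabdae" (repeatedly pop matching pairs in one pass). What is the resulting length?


Input: aeaabdae
Stack-based adjacent duplicate removal:
  Read 'a': push. Stack: a
  Read 'e': push. Stack: ae
  Read 'a': push. Stack: aea
  Read 'a': matches stack top 'a' => pop. Stack: ae
  Read 'b': push. Stack: aeb
  Read 'd': push. Stack: aebd
  Read 'a': push. Stack: aebda
  Read 'e': push. Stack: aebdae
Final stack: "aebdae" (length 6)

6


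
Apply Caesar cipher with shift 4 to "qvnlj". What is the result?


Caesar cipher: shift "qvnlj" by 4
  'q' (pos 16) + 4 = pos 20 = 'u'
  'v' (pos 21) + 4 = pos 25 = 'z'
  'n' (pos 13) + 4 = pos 17 = 'r'
  'l' (pos 11) + 4 = pos 15 = 'p'
  'j' (pos 9) + 4 = pos 13 = 'n'
Result: uzrpn

uzrpn


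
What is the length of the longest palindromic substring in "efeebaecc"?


Input: "efeebaecc"
Checking substrings for palindromes:
  [0:3] "efe" (len 3) => palindrome
  [2:4] "ee" (len 2) => palindrome
  [7:9] "cc" (len 2) => palindrome
Longest palindromic substring: "efe" with length 3

3


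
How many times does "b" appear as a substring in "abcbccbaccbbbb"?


Searching for "b" in "abcbccbaccbbbb"
Scanning each position:
  Position 0: "a" => no
  Position 1: "b" => MATCH
  Position 2: "c" => no
  Position 3: "b" => MATCH
  Position 4: "c" => no
  Position 5: "c" => no
  Position 6: "b" => MATCH
  Position 7: "a" => no
  Position 8: "c" => no
  Position 9: "c" => no
  Position 10: "b" => MATCH
  Position 11: "b" => MATCH
  Position 12: "b" => MATCH
  Position 13: "b" => MATCH
Total occurrences: 7

7


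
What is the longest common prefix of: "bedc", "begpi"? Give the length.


Words: bedc, begpi
  Position 0: all 'b' => match
  Position 1: all 'e' => match
  Position 2: ('d', 'g') => mismatch, stop
LCP = "be" (length 2)

2


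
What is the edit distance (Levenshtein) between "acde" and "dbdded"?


Computing edit distance: "acde" -> "dbdded"
DP table:
           d    b    d    d    e    d
      0    1    2    3    4    5    6
  a   1    1    2    3    4    5    6
  c   2    2    2    3    4    5    6
  d   3    2    3    2    3    4    5
  e   4    3    3    3    3    3    4
Edit distance = dp[4][6] = 4

4


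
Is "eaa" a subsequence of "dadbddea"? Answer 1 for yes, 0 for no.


Check if "eaa" is a subsequence of "dadbddea"
Greedy scan:
  Position 0 ('d'): no match needed
  Position 1 ('a'): no match needed
  Position 2 ('d'): no match needed
  Position 3 ('b'): no match needed
  Position 4 ('d'): no match needed
  Position 5 ('d'): no match needed
  Position 6 ('e'): matches sub[0] = 'e'
  Position 7 ('a'): matches sub[1] = 'a'
Only matched 2/3 characters => not a subsequence

0


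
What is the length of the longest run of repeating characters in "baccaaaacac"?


Input: "baccaaaacac"
Scanning for longest run:
  Position 1 ('a'): new char, reset run to 1
  Position 2 ('c'): new char, reset run to 1
  Position 3 ('c'): continues run of 'c', length=2
  Position 4 ('a'): new char, reset run to 1
  Position 5 ('a'): continues run of 'a', length=2
  Position 6 ('a'): continues run of 'a', length=3
  Position 7 ('a'): continues run of 'a', length=4
  Position 8 ('c'): new char, reset run to 1
  Position 9 ('a'): new char, reset run to 1
  Position 10 ('c'): new char, reset run to 1
Longest run: 'a' with length 4

4


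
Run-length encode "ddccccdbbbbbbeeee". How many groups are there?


Input: ddccccdbbbbbbeeee
Scanning for consecutive runs:
  Group 1: 'd' x 2 (positions 0-1)
  Group 2: 'c' x 4 (positions 2-5)
  Group 3: 'd' x 1 (positions 6-6)
  Group 4: 'b' x 6 (positions 7-12)
  Group 5: 'e' x 4 (positions 13-16)
Total groups: 5

5


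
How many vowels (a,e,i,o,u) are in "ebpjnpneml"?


Input: ebpjnpneml
Checking each character:
  'e' at position 0: vowel (running total: 1)
  'b' at position 1: consonant
  'p' at position 2: consonant
  'j' at position 3: consonant
  'n' at position 4: consonant
  'p' at position 5: consonant
  'n' at position 6: consonant
  'e' at position 7: vowel (running total: 2)
  'm' at position 8: consonant
  'l' at position 9: consonant
Total vowels: 2

2


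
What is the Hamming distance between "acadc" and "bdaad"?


Comparing "acadc" and "bdaad" position by position:
  Position 0: 'a' vs 'b' => differ
  Position 1: 'c' vs 'd' => differ
  Position 2: 'a' vs 'a' => same
  Position 3: 'd' vs 'a' => differ
  Position 4: 'c' vs 'd' => differ
Total differences (Hamming distance): 4

4


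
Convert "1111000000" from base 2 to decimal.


Input: "1111000000" in base 2
Positional expansion:
  Digit '1' (value 1) x 2^9 = 512
  Digit '1' (value 1) x 2^8 = 256
  Digit '1' (value 1) x 2^7 = 128
  Digit '1' (value 1) x 2^6 = 64
  Digit '0' (value 0) x 2^5 = 0
  Digit '0' (value 0) x 2^4 = 0
  Digit '0' (value 0) x 2^3 = 0
  Digit '0' (value 0) x 2^2 = 0
  Digit '0' (value 0) x 2^1 = 0
  Digit '0' (value 0) x 2^0 = 0
Sum = 960

960


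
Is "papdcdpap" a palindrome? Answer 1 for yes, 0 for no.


Input: papdcdpap
Reversed: papdcdpap
  Compare pos 0 ('p') with pos 8 ('p'): match
  Compare pos 1 ('a') with pos 7 ('a'): match
  Compare pos 2 ('p') with pos 6 ('p'): match
  Compare pos 3 ('d') with pos 5 ('d'): match
Result: palindrome

1


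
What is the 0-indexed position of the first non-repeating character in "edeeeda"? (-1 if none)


Input: edeeeda
Character frequencies:
  'a': 1
  'd': 2
  'e': 4
Scanning left to right for freq == 1:
  Position 0 ('e'): freq=4, skip
  Position 1 ('d'): freq=2, skip
  Position 2 ('e'): freq=4, skip
  Position 3 ('e'): freq=4, skip
  Position 4 ('e'): freq=4, skip
  Position 5 ('d'): freq=2, skip
  Position 6 ('a'): unique! => answer = 6

6


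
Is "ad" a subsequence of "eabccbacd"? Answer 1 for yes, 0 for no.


Check if "ad" is a subsequence of "eabccbacd"
Greedy scan:
  Position 0 ('e'): no match needed
  Position 1 ('a'): matches sub[0] = 'a'
  Position 2 ('b'): no match needed
  Position 3 ('c'): no match needed
  Position 4 ('c'): no match needed
  Position 5 ('b'): no match needed
  Position 6 ('a'): no match needed
  Position 7 ('c'): no match needed
  Position 8 ('d'): matches sub[1] = 'd'
All 2 characters matched => is a subsequence

1


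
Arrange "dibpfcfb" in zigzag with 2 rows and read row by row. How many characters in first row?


Zigzag "dibpfcfb" into 2 rows:
Placing characters:
  'd' => row 0
  'i' => row 1
  'b' => row 0
  'p' => row 1
  'f' => row 0
  'c' => row 1
  'f' => row 0
  'b' => row 1
Rows:
  Row 0: "dbff"
  Row 1: "ipcb"
First row length: 4

4


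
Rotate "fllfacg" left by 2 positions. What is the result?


Input: "fllfacg", rotate left by 2
First 2 characters: "fl"
Remaining characters: "lfacg"
Concatenate remaining + first: "lfacg" + "fl" = "lfacgfl"

lfacgfl
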